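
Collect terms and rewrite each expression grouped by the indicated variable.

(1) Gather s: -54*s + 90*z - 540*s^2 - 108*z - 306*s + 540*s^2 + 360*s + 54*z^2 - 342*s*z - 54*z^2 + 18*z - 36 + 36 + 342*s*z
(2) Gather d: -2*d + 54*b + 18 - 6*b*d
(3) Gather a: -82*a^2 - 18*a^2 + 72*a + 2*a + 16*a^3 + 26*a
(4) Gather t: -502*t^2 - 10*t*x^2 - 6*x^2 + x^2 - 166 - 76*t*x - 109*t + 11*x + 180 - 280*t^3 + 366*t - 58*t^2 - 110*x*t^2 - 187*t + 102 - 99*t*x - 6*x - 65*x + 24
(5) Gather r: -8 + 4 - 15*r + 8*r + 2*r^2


(1) = 0
(2) = 54*b + d*(-6*b - 2) + 18
(3) = 16*a^3 - 100*a^2 + 100*a
(4) = -280*t^3 + t^2*(-110*x - 560) + t*(-10*x^2 - 175*x + 70) - 5*x^2 - 60*x + 140
(5) = 2*r^2 - 7*r - 4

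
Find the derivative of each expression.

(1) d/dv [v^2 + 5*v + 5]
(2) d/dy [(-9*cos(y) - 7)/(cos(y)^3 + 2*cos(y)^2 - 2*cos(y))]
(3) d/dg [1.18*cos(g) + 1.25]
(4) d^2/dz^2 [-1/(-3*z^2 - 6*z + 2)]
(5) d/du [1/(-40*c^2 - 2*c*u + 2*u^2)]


(1) = 2*v + 5
(2) = (-18*cos(y)^3 - 39*cos(y)^2 - 28*cos(y) + 14)*sin(y)/((cos(y)^2 + 2*cos(y) - 2)^2*cos(y)^2)
(3) = -1.18*sin(g)
(4) = 6*(-3*z^2 - 6*z + 12*(z + 1)^2 + 2)/(3*z^2 + 6*z - 2)^3
(5) = (c/2 - u)/(20*c^2 + c*u - u^2)^2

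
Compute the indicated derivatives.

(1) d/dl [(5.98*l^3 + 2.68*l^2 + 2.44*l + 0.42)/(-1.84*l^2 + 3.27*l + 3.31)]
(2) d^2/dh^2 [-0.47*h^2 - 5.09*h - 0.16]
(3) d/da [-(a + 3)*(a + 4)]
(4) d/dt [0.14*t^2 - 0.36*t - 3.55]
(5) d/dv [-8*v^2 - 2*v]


(1) = (-11.0032*l^4 + 39.1092*l^3 + 72.6346*l^2 + 19.2872*l + 6.703)/(3.3856*l^4 - 12.0336*l^3 - 1.4879*l^2 + 21.6474*l + 10.9561)
(2) = -0.940000000000000
(3) = -2*a - 7
(4) = 0.28*t - 0.36
(5) = -16*v - 2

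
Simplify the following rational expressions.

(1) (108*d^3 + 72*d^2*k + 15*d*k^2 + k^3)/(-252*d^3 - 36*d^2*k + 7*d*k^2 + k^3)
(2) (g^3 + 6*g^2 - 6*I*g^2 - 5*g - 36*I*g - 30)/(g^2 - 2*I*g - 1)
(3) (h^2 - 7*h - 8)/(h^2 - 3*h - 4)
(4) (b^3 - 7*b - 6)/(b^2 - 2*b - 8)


(1) = (-18*d^2 - 9*d*k - k^2)/(42*d^2 - d*k - k^2)
(2) = (g^2 + g*(6 - 5*I) - 30*I)/(g - I)
(3) = (h - 8)/(h - 4)
(4) = (b^2 - 2*b - 3)/(b - 4)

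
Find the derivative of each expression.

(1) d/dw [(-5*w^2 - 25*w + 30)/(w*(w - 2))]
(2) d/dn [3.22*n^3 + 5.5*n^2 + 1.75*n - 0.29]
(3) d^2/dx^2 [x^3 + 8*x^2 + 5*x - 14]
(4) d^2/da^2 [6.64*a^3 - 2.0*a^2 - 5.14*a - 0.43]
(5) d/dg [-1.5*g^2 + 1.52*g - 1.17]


(1) = 5*(7*w^2 - 12*w + 12)/(w^2*(w^2 - 4*w + 4))
(2) = 9.66*n^2 + 11.0*n + 1.75
(3) = 6*x + 16
(4) = 39.84*a - 4.0
(5) = 1.52 - 3.0*g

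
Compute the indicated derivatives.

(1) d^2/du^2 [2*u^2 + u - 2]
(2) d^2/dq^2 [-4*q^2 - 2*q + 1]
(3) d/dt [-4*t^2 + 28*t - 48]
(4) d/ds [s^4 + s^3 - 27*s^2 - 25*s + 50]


(1) = 4
(2) = -8
(3) = 28 - 8*t
(4) = 4*s^3 + 3*s^2 - 54*s - 25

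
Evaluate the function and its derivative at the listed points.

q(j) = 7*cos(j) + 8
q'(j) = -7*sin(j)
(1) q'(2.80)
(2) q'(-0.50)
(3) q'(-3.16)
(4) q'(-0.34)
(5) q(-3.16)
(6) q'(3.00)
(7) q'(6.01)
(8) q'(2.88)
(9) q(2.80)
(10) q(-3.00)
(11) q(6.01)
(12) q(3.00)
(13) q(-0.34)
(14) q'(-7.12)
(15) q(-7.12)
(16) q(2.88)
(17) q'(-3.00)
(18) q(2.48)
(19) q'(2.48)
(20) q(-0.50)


(1) = -2.34
(2) = 3.36
(3) = -0.13
(4) = 2.33
(5) = 1.00
(6) = -0.99
(7) = 1.89
(8) = -1.81
(9) = 1.40
(10) = 1.07
(11) = 14.74
(12) = 1.07
(13) = 14.60
(14) = 5.20
(15) = 12.69
(16) = 1.24
(17) = 0.99
(18) = 2.48
(19) = -4.30
(20) = 14.14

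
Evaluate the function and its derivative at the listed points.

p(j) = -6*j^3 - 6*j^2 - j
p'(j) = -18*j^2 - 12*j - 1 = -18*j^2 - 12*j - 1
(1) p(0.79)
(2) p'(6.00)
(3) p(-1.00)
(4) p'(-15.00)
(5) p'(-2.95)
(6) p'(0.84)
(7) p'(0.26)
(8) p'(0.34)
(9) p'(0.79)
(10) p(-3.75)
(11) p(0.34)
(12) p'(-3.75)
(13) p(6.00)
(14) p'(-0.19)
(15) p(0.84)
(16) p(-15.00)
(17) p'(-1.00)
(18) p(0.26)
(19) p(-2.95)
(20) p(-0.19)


(1) = -7.49
(2) = -721.00
(3) = 1.00
(4) = -3871.00
(5) = -122.25
(6) = -23.78
(7) = -5.34
(8) = -7.16
(9) = -21.71
(10) = 235.78
(11) = -1.27
(12) = -209.12
(13) = -1518.00
(14) = 0.63
(15) = -8.63
(16) = 18915.00
(17) = -7.00
(18) = -0.77
(19) = 104.77
(20) = 0.01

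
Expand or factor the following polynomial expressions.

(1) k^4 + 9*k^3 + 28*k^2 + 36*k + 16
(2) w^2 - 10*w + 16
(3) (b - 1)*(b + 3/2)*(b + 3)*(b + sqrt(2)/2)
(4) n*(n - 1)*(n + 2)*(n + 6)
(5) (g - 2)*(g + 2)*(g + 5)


(1) = (k + 1)*(k + 2)^2*(k + 4)
(2) = (w - 8)*(w - 2)
(3) = b^4 + sqrt(2)*b^3/2 + 7*b^3/2 + 7*sqrt(2)*b^2/4 - 9*b/2 - 9*sqrt(2)/4
(4) = n^4 + 7*n^3 + 4*n^2 - 12*n
(5) = g^3 + 5*g^2 - 4*g - 20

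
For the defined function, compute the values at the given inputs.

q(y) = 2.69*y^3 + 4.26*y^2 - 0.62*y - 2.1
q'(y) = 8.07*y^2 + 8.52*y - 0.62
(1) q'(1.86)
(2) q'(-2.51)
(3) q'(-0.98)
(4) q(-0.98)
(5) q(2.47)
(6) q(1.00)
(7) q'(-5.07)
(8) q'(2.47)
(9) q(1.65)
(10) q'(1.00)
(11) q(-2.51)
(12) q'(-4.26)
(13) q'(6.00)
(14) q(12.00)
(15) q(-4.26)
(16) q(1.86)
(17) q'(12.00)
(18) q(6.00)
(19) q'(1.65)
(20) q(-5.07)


(1) = 43.15
(2) = 28.84
(3) = -1.22
(4) = 0.07
(5) = 62.89
(6) = 4.23
(7) = 163.62
(8) = 69.66
(9) = 20.56
(10) = 15.97
(11) = -16.24
(12) = 109.54
(13) = 341.02
(14) = 5252.22
(15) = -130.11
(16) = 28.79
(17) = 1263.70
(18) = 728.58
(19) = 35.41
(20) = -240.02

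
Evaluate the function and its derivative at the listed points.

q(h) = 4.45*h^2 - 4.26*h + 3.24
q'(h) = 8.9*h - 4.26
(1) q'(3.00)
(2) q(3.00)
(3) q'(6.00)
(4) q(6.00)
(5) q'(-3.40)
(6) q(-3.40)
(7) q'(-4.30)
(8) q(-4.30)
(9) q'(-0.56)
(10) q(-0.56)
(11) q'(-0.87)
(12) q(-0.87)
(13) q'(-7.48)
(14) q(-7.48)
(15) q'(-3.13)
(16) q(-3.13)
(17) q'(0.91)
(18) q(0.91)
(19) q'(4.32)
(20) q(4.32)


(1) = 22.44
(2) = 30.51
(3) = 49.14
(4) = 137.88
(5) = -34.52
(6) = 69.17
(7) = -42.53
(8) = 103.84
(9) = -9.24
(10) = 7.02
(11) = -12.00
(12) = 10.31
(13) = -70.83
(14) = 284.08
(15) = -32.12
(16) = 60.17
(17) = 3.84
(18) = 3.05
(19) = 34.19
(20) = 67.88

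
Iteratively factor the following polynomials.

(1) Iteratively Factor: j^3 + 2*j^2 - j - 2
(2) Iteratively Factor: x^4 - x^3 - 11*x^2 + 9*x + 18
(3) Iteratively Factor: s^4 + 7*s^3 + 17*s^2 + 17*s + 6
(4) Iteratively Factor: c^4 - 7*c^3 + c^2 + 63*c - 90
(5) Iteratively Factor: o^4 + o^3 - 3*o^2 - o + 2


(1) = (j + 1)*(j^2 + j - 2) = (j + 1)*(j + 2)*(j - 1)
(2) = (x - 2)*(x^3 + x^2 - 9*x - 9) = (x - 3)*(x - 2)*(x^2 + 4*x + 3) = (x - 3)*(x - 2)*(x + 1)*(x + 3)
(3) = (s + 1)*(s^3 + 6*s^2 + 11*s + 6) = (s + 1)*(s + 3)*(s^2 + 3*s + 2) = (s + 1)^2*(s + 3)*(s + 2)
(4) = (c + 3)*(c^3 - 10*c^2 + 31*c - 30) = (c - 2)*(c + 3)*(c^2 - 8*c + 15) = (c - 3)*(c - 2)*(c + 3)*(c - 5)
(5) = (o + 1)*(o^3 - 3*o + 2) = (o - 1)*(o + 1)*(o^2 + o - 2) = (o - 1)*(o + 1)*(o + 2)*(o - 1)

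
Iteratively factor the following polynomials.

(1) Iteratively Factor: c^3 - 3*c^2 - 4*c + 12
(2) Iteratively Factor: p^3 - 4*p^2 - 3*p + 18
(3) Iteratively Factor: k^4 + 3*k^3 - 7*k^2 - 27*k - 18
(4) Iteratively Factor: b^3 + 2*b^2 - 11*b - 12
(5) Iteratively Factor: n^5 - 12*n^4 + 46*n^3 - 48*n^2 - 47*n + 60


(1) = (c - 3)*(c^2 - 4) = (c - 3)*(c + 2)*(c - 2)
(2) = (p - 3)*(p^2 - p - 6) = (p - 3)*(p + 2)*(p - 3)
(3) = (k + 1)*(k^3 + 2*k^2 - 9*k - 18) = (k - 3)*(k + 1)*(k^2 + 5*k + 6) = (k - 3)*(k + 1)*(k + 2)*(k + 3)
(4) = (b + 1)*(b^2 + b - 12) = (b + 1)*(b + 4)*(b - 3)
(5) = (n - 1)*(n^4 - 11*n^3 + 35*n^2 - 13*n - 60) = (n - 1)*(n + 1)*(n^3 - 12*n^2 + 47*n - 60) = (n - 5)*(n - 1)*(n + 1)*(n^2 - 7*n + 12) = (n - 5)*(n - 4)*(n - 1)*(n + 1)*(n - 3)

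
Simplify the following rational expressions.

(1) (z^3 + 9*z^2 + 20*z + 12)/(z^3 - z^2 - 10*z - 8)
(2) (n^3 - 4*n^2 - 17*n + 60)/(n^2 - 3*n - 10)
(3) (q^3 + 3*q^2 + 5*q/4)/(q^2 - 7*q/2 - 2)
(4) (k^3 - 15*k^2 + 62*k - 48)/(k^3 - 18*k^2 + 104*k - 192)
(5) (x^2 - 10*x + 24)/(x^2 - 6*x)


(1) = (z + 6)/(z - 4)
(2) = (n^2 + n - 12)/(n + 2)
(3) = (2*q^2 + 5*q)/(2*q - 8)
(4) = (k - 1)/(k - 4)
(5) = (x - 4)/x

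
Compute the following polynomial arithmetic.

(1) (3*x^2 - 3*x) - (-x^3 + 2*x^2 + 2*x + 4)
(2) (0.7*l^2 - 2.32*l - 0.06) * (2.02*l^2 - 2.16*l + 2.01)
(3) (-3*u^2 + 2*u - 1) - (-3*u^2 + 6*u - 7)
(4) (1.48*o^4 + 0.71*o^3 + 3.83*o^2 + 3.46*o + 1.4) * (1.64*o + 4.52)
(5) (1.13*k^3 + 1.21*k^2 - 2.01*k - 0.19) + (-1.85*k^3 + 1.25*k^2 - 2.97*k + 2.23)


(1) = x^3 + x^2 - 5*x - 4
(2) = 1.414*l^4 - 6.1984*l^3 + 6.297*l^2 - 4.5336*l - 0.1206
(3) = 6 - 4*u
(4) = 2.4272*o^5 + 7.854*o^4 + 9.4904*o^3 + 22.986*o^2 + 17.9352*o + 6.328
(5) = -0.72*k^3 + 2.46*k^2 - 4.98*k + 2.04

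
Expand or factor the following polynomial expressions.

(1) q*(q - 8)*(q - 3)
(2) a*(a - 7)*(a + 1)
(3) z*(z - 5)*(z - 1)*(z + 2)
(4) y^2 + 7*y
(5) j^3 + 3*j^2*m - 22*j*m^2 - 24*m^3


(1) = q^3 - 11*q^2 + 24*q
(2) = a^3 - 6*a^2 - 7*a
(3) = z^4 - 4*z^3 - 7*z^2 + 10*z
(4) = y*(y + 7)
(5) = (j - 4*m)*(j + m)*(j + 6*m)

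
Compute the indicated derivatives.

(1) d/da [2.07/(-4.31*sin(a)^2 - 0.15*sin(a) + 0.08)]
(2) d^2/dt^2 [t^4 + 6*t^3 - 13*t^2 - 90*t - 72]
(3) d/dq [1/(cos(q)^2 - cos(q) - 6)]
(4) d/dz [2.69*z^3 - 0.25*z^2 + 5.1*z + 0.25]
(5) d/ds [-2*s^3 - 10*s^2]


(1) = (17.8434*sin(a) + 0.3105)*cos(a)/(4.31*sin(a)^2 + 0.15*sin(a) - 0.08)^2
(2) = 12*t^2 + 36*t - 26
(3) = (2*cos(q) - 1)*sin(q)/(sin(q)^2 + cos(q) + 5)^2
(4) = 8.07*z^2 - 0.5*z + 5.1
(5) = 2*s*(-3*s - 10)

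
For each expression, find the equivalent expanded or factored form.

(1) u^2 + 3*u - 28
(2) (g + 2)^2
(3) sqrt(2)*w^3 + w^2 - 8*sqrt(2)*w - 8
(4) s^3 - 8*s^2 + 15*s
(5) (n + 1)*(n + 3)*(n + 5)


(1) = (u - 4)*(u + 7)
(2) = g^2 + 4*g + 4
(3) = (w - 2*sqrt(2))*(w + 2*sqrt(2))*(sqrt(2)*w + 1)
(4) = s*(s - 5)*(s - 3)
(5) = n^3 + 9*n^2 + 23*n + 15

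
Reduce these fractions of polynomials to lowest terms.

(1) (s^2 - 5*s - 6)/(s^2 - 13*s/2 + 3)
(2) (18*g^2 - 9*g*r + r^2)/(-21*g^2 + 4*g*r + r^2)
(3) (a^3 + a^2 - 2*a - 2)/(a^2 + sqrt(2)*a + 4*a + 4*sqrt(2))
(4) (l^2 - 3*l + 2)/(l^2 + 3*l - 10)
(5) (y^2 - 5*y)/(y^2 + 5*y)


(1) = (2*s + 2)/(2*s - 1)
(2) = (-6*g + r)/(7*g + r)
(3) = (a^2 + a*(1 - sqrt(2)) - sqrt(2))/(a + 4)
(4) = (l - 1)/(l + 5)
(5) = (y - 5)/(y + 5)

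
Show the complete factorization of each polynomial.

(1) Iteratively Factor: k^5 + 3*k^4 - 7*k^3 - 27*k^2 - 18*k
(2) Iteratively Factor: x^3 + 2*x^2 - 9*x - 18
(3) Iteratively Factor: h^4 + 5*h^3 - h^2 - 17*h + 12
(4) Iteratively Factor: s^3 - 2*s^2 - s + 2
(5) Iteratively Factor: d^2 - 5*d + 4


(1) = (k + 2)*(k^4 + k^3 - 9*k^2 - 9*k) = (k + 2)*(k + 3)*(k^3 - 2*k^2 - 3*k) = k*(k + 2)*(k + 3)*(k^2 - 2*k - 3) = k*(k - 3)*(k + 2)*(k + 3)*(k + 1)
(2) = (x - 3)*(x^2 + 5*x + 6) = (x - 3)*(x + 2)*(x + 3)
(3) = (h + 3)*(h^3 + 2*h^2 - 7*h + 4) = (h - 1)*(h + 3)*(h^2 + 3*h - 4) = (h - 1)^2*(h + 3)*(h + 4)
(4) = (s - 2)*(s^2 - 1) = (s - 2)*(s + 1)*(s - 1)
(5) = (d - 4)*(d - 1)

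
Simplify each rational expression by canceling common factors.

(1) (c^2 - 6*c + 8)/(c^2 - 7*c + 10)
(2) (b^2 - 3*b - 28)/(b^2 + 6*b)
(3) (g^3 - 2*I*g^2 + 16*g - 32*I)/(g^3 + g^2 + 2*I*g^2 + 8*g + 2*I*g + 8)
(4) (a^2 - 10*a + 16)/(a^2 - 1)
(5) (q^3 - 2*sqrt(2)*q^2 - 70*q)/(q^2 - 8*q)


(1) = (c - 4)/(c - 5)
(2) = (b^2 - 3*b - 28)/(b^2 + 6*b)
(3) = (g - 4*I)/(g + 1)
(4) = (a^2 - 10*a + 16)/(a^2 - 1)
(5) = (q^2 - 2*sqrt(2)*q - 70)/(q - 8)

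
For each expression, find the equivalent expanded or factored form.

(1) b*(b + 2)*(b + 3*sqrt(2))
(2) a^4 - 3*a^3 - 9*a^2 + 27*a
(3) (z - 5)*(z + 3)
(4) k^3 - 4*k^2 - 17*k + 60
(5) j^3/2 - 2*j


(1) = b^3 + 2*b^2 + 3*sqrt(2)*b^2 + 6*sqrt(2)*b
(2) = a*(a - 3)^2*(a + 3)
(3) = z^2 - 2*z - 15
(4) = (k - 5)*(k - 3)*(k + 4)
(5) = j*(j/2 + 1)*(j - 2)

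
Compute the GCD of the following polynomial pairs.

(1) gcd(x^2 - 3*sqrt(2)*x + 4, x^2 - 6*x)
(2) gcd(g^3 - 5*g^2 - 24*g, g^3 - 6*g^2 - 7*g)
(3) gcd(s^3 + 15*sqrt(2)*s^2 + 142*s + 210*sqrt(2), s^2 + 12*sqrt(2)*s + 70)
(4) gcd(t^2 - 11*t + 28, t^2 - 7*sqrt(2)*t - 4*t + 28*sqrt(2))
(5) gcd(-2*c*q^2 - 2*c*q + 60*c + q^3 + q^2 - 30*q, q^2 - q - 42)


(1) = 1
(2) = g
(3) = gcd((s + 3*sqrt(2))*(s + 5*sqrt(2))*(s + 7*sqrt(2)), (s + 5*sqrt(2))*(s + 7*sqrt(2))) = s^2 + 12*sqrt(2)*s + 70
(4) = gcd((t - 7)*(t - 4), (t - 4)*(t - 7*sqrt(2))) = t - 4
(5) = gcd((-2*c + q)*(q - 5)*(q + 6), (q - 7)*(q + 6)) = q + 6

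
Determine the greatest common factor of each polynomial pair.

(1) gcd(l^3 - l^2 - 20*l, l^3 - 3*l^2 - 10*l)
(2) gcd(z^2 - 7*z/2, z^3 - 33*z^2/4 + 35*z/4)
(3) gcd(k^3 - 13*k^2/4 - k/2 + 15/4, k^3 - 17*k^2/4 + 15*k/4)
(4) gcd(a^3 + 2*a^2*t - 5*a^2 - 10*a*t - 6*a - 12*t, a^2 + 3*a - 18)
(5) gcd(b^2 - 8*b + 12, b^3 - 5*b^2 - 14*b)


(1) = l^2 - 5*l
(2) = z
(3) = gcd((k - 3)*(k - 5/4)*(k + 1), k*(k - 3)*(k - 5/4)) = k^2 - 17*k/4 + 15/4
(4) = gcd((a - 6)*(a + 1)*(a + 2*t), (a - 3)*(a + 6)) = 1
(5) = 1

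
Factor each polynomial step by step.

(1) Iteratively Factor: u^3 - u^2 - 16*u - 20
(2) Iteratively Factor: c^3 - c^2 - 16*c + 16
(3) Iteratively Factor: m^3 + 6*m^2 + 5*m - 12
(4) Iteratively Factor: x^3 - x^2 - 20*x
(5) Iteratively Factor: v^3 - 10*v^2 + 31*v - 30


(1) = (u - 5)*(u^2 + 4*u + 4) = (u - 5)*(u + 2)*(u + 2)
(2) = (c + 4)*(c^2 - 5*c + 4) = (c - 4)*(c + 4)*(c - 1)
(3) = (m + 4)*(m^2 + 2*m - 3) = (m + 3)*(m + 4)*(m - 1)
(4) = (x + 4)*(x^2 - 5*x) = (x - 5)*(x + 4)*(x)
(5) = (v - 3)*(v^2 - 7*v + 10) = (v - 3)*(v - 2)*(v - 5)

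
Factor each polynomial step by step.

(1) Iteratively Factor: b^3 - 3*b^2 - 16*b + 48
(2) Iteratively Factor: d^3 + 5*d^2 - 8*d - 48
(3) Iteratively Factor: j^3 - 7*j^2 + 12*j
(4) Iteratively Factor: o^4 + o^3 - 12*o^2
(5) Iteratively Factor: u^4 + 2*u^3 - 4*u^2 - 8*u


(1) = (b - 3)*(b^2 - 16) = (b - 3)*(b + 4)*(b - 4)
(2) = (d - 3)*(d^2 + 8*d + 16) = (d - 3)*(d + 4)*(d + 4)
(3) = (j)*(j^2 - 7*j + 12) = j*(j - 3)*(j - 4)
(4) = (o)*(o^3 + o^2 - 12*o) = o^2*(o^2 + o - 12) = o^2*(o - 3)*(o + 4)
(5) = (u - 2)*(u^3 + 4*u^2 + 4*u) = (u - 2)*(u + 2)*(u^2 + 2*u) = u*(u - 2)*(u + 2)*(u + 2)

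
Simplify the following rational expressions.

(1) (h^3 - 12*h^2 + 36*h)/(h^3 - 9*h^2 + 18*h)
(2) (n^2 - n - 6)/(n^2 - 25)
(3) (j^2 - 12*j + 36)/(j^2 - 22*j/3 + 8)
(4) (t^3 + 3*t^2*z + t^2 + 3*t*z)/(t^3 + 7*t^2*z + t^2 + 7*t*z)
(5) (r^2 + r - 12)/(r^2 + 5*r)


(1) = (h - 6)/(h - 3)
(2) = (n^2 - n - 6)/(n^2 - 25)
(3) = (3*j - 18)/(3*j - 4)
(4) = (t + 3*z)/(t + 7*z)
(5) = (r^2 + r - 12)/(r^2 + 5*r)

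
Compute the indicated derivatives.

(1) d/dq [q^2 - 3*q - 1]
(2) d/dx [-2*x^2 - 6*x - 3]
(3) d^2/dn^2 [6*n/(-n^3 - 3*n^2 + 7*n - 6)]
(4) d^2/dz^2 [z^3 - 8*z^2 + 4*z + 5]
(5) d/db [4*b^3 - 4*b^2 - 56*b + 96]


(1) = 2*q - 3
(2) = -4*x - 6
(3) = 12*(-n*(3*n^2 + 6*n - 7)^2 + (3*n^2 + 3*n*(n + 1) + 6*n - 7)*(n^3 + 3*n^2 - 7*n + 6))/(n^3 + 3*n^2 - 7*n + 6)^3
(4) = 6*z - 16
(5) = 12*b^2 - 8*b - 56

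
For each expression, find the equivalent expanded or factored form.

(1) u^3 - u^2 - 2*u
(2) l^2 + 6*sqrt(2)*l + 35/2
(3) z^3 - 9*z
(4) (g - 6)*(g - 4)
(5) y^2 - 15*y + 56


(1) = u*(u - 2)*(u + 1)
(2) = (l + 5*sqrt(2)/2)*(l + 7*sqrt(2)/2)
(3) = z*(z - 3)*(z + 3)
(4) = g^2 - 10*g + 24
(5) = (y - 8)*(y - 7)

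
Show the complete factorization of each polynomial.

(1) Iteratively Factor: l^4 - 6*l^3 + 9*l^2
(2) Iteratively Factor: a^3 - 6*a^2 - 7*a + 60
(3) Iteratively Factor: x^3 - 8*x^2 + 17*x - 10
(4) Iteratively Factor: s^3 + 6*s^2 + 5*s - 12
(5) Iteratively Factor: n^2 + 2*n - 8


(1) = (l - 3)*(l^3 - 3*l^2) = l*(l - 3)*(l^2 - 3*l) = l^2*(l - 3)*(l - 3)
(2) = (a - 4)*(a^2 - 2*a - 15) = (a - 5)*(a - 4)*(a + 3)
(3) = (x - 2)*(x^2 - 6*x + 5) = (x - 5)*(x - 2)*(x - 1)
(4) = (s + 3)*(s^2 + 3*s - 4) = (s - 1)*(s + 3)*(s + 4)
(5) = (n - 2)*(n + 4)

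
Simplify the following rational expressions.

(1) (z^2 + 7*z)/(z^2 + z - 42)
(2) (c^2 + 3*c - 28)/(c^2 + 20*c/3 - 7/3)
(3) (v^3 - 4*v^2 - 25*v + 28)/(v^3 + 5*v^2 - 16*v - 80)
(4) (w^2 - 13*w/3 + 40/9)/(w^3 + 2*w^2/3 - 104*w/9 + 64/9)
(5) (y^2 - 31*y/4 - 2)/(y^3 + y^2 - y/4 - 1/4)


(1) = z/(z - 6)
(2) = (3*c - 12)/(3*c - 1)
(3) = (v^2 - 8*v + 7)/(v^2 + v - 20)
(4) = (3*w - 5)/(3*w^2 + 10*w - 8)
(5) = (4*y^2 - 31*y - 8)/(4*y^3 + 4*y^2 - y - 1)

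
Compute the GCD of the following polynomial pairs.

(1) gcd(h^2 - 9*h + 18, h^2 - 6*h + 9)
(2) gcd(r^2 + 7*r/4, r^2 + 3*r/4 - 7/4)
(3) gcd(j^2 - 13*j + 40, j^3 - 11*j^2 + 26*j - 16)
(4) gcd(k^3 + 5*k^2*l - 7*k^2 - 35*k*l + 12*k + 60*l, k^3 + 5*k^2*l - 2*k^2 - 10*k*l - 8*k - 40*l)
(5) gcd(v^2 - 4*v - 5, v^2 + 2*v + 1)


(1) = h - 3
(2) = gcd(r*(r + 7/4), (r - 1)*(r + 7/4)) = r + 7/4
(3) = j - 8
(4) = k^2 + 5*k*l - 4*k - 20*l
(5) = gcd((v - 5)*(v + 1), (v + 1)^2) = v + 1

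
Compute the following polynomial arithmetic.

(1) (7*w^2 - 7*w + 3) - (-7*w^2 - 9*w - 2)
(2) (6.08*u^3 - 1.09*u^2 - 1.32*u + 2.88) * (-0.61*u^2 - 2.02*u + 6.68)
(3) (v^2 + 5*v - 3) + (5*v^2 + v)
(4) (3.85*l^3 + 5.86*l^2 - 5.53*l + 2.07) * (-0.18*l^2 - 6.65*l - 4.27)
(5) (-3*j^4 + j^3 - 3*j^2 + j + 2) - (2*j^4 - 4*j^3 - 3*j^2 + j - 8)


(1) = 14*w^2 + 2*w + 5
(2) = -3.7088*u^5 - 11.6167*u^4 + 43.6214*u^3 - 6.3716*u^2 - 14.6352*u + 19.2384
(3) = 6*v^2 + 6*v - 3
(4) = -0.693*l^5 - 26.6573*l^4 - 54.4131*l^3 + 11.3797*l^2 + 9.8476*l - 8.8389
(5) = -5*j^4 + 5*j^3 + 10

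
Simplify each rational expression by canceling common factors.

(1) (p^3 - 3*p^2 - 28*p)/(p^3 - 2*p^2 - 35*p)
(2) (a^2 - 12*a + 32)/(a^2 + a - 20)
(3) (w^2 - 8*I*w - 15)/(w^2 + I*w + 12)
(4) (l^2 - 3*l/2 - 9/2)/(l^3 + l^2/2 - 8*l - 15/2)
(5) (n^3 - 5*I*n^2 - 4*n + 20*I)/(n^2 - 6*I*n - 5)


(1) = (p + 4)/(p + 5)
(2) = (a - 8)/(a + 5)
(3) = (w - 5*I)/(w + 4*I)
(4) = (2*l + 3)/(2*l^2 + 7*l + 5)
(5) = (n^2 - 4)/(n - I)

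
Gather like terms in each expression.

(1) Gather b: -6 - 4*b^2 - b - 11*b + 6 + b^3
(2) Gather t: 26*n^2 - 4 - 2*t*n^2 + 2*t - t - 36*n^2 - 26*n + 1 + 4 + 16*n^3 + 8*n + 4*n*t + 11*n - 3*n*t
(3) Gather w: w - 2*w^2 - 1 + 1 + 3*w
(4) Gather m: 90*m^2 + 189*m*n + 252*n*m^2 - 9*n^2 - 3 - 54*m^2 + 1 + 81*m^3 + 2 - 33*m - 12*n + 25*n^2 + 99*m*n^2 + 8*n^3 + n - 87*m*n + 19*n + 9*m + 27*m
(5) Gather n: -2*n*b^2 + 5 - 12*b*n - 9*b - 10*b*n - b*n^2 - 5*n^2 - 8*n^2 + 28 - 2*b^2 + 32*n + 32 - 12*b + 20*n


(1) = b^3 - 4*b^2 - 12*b
(2) = 16*n^3 - 10*n^2 - 7*n + t*(-2*n^2 + n + 1) + 1
(3) = -2*w^2 + 4*w
(4) = 81*m^3 + m^2*(252*n + 36) + m*(99*n^2 + 102*n + 3) + 8*n^3 + 16*n^2 + 8*n
(5) = -2*b^2 - 21*b + n^2*(-b - 13) + n*(-2*b^2 - 22*b + 52) + 65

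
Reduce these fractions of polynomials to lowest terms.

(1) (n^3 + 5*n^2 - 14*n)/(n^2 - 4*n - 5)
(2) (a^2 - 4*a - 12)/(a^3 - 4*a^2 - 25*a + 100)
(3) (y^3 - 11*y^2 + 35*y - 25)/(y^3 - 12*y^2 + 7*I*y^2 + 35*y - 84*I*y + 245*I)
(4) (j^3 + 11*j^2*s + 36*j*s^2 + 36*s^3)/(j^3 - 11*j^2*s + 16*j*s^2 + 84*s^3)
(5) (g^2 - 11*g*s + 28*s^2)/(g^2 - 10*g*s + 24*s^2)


(1) = (n^3 + 5*n^2 - 14*n)/(n^2 - 4*n - 5)
(2) = (a^2 - 4*a - 12)/(a^3 - 4*a^2 - 25*a + 100)
(3) = (y^2 - 6*y + 5)/(y^2 + y*(-7 + 7*I) - 49*I)
(4) = (j^2 + 9*j*s + 18*s^2)/(j^2 - 13*j*s + 42*s^2)
(5) = (-g + 7*s)/(-g + 6*s)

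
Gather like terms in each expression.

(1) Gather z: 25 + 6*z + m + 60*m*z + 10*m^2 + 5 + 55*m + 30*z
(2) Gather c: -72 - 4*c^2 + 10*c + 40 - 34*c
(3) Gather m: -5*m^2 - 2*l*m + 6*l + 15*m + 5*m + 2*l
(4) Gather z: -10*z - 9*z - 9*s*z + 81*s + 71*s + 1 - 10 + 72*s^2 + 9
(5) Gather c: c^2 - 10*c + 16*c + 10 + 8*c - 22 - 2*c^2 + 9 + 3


(1) = 10*m^2 + 56*m + z*(60*m + 36) + 30
(2) = -4*c^2 - 24*c - 32
(3) = 8*l - 5*m^2 + m*(20 - 2*l)
(4) = 72*s^2 + 152*s + z*(-9*s - 19)
(5) = -c^2 + 14*c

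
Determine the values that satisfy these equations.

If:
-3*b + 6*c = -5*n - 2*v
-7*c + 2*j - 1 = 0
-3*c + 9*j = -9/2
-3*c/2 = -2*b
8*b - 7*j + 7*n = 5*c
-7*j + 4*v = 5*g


Then:
b = -9/38
c = -6/19
g = 3247/1330
j = -23/38
n = -149/266
v = 265/133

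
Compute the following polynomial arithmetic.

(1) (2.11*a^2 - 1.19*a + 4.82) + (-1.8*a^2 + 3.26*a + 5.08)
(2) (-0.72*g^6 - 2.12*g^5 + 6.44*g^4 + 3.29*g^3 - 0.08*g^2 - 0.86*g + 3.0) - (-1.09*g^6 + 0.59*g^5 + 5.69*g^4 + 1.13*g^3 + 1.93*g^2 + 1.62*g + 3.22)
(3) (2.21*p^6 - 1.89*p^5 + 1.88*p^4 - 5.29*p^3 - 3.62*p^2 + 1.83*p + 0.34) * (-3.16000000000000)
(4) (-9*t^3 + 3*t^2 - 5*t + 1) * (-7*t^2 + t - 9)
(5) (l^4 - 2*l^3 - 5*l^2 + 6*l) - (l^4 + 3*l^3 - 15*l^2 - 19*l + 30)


(1) = 0.31*a^2 + 2.07*a + 9.9
(2) = 0.37*g^6 - 2.71*g^5 + 0.75*g^4 + 2.16*g^3 - 2.01*g^2 - 2.48*g - 0.22
(3) = -6.9836*p^6 + 5.9724*p^5 - 5.9408*p^4 + 16.7164*p^3 + 11.4392*p^2 - 5.7828*p - 1.0744
(4) = 63*t^5 - 30*t^4 + 119*t^3 - 39*t^2 + 46*t - 9
(5) = -5*l^3 + 10*l^2 + 25*l - 30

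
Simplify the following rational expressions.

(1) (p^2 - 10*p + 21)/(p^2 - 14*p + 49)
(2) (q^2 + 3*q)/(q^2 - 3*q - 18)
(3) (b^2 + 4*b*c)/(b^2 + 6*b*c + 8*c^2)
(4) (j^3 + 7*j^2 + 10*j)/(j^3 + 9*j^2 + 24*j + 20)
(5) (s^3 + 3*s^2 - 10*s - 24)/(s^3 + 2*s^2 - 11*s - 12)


(1) = (p - 3)/(p - 7)
(2) = q/(q - 6)
(3) = b/(b + 2*c)
(4) = j/(j + 2)
(5) = (s + 2)/(s + 1)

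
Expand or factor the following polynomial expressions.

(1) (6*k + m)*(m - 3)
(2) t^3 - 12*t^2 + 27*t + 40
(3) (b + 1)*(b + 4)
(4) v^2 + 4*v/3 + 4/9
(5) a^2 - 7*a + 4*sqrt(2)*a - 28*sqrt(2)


(1) = 6*k*m - 18*k + m^2 - 3*m
(2) = (t - 8)*(t - 5)*(t + 1)
(3) = b^2 + 5*b + 4
(4) = (v + 2/3)^2
(5) = (a - 7)*(a + 4*sqrt(2))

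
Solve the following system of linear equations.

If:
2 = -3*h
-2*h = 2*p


Then:
h = -2/3
p = 2/3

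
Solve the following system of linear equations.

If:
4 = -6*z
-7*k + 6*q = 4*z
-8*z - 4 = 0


Then:
No Solution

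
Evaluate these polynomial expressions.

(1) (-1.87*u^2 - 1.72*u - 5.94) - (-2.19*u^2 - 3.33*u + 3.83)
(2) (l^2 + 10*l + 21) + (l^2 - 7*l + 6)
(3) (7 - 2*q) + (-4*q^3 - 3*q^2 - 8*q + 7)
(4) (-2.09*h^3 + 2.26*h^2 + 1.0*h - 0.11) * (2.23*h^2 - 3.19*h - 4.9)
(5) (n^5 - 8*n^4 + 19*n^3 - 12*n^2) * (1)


(1) = 0.32*u^2 + 1.61*u - 9.77
(2) = 2*l^2 + 3*l + 27
(3) = -4*q^3 - 3*q^2 - 10*q + 14
(4) = -4.6607*h^5 + 11.7069*h^4 + 5.2616*h^3 - 14.5093*h^2 - 4.5491*h + 0.539
(5) = n^5 - 8*n^4 + 19*n^3 - 12*n^2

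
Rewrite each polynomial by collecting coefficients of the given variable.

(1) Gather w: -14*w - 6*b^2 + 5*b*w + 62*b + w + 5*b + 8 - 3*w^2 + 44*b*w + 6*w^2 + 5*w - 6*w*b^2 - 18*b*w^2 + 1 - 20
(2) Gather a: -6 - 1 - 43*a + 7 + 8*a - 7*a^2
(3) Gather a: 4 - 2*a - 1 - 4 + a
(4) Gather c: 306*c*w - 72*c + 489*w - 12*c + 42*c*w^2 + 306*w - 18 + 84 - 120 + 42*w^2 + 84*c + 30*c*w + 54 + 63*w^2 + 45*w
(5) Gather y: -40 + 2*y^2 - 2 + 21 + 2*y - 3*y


(1) = -6*b^2 + 67*b + w^2*(3 - 18*b) + w*(-6*b^2 + 49*b - 8) - 11
(2) = -7*a^2 - 35*a
(3) = -a - 1
(4) = c*(42*w^2 + 336*w) + 105*w^2 + 840*w
(5) = 2*y^2 - y - 21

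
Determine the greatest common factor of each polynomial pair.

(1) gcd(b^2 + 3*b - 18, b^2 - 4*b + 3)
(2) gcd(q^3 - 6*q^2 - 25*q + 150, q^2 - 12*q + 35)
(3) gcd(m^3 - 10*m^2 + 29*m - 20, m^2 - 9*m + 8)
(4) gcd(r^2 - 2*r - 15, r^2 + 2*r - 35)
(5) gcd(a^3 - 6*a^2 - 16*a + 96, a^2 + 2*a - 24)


(1) = gcd((b - 3)*(b + 6), (b - 3)*(b - 1)) = b - 3
(2) = gcd((q - 6)*(q - 5)*(q + 5), (q - 7)*(q - 5)) = q - 5
(3) = m - 1
(4) = gcd((r - 5)*(r + 3), (r - 5)*(r + 7)) = r - 5
(5) = gcd((a - 6)*(a - 4)*(a + 4), (a - 4)*(a + 6)) = a - 4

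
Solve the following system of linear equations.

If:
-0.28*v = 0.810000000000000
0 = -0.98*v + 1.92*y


Then:
v = -2.89
y = -1.48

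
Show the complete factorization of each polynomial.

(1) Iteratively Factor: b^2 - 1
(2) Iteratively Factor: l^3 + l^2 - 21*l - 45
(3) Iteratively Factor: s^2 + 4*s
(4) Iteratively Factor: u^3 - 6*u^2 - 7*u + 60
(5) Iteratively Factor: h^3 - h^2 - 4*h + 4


(1) = (b - 1)*(b + 1)
(2) = (l + 3)*(l^2 - 2*l - 15) = (l - 5)*(l + 3)*(l + 3)
(3) = (s)*(s + 4)
(4) = (u + 3)*(u^2 - 9*u + 20) = (u - 5)*(u + 3)*(u - 4)
(5) = (h - 1)*(h^2 - 4) = (h - 1)*(h + 2)*(h - 2)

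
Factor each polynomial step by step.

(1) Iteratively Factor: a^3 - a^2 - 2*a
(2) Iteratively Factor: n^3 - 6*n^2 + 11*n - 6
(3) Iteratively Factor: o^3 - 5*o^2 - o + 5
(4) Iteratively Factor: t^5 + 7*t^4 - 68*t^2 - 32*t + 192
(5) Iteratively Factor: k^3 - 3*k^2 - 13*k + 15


(1) = (a - 2)*(a^2 + a) = (a - 2)*(a + 1)*(a)
(2) = (n - 1)*(n^2 - 5*n + 6) = (n - 3)*(n - 1)*(n - 2)
(3) = (o - 5)*(o^2 - 1) = (o - 5)*(o - 1)*(o + 1)
(4) = (t + 4)*(t^4 + 3*t^3 - 12*t^2 - 20*t + 48) = (t + 4)^2*(t^3 - t^2 - 8*t + 12) = (t - 2)*(t + 4)^2*(t^2 + t - 6) = (t - 2)*(t + 3)*(t + 4)^2*(t - 2)
(5) = (k + 3)*(k^2 - 6*k + 5) = (k - 5)*(k + 3)*(k - 1)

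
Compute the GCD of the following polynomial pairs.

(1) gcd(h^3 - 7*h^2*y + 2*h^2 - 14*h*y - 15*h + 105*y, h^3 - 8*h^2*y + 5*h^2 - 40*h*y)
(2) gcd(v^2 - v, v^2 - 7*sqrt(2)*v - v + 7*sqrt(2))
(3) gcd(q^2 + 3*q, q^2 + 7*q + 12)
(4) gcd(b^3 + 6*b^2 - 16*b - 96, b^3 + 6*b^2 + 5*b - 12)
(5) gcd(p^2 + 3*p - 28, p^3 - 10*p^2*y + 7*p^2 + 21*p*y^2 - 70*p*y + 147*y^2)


(1) = h + 5
(2) = v - 1
(3) = q + 3
(4) = gcd((b - 4)*(b + 4)*(b + 6), (b - 1)*(b + 3)*(b + 4)) = b + 4
(5) = p + 7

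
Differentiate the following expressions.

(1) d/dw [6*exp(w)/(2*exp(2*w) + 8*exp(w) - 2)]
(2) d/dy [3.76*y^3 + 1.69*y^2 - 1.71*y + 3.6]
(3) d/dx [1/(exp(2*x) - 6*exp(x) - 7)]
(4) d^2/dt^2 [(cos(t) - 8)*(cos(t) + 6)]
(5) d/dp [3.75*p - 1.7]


(1) = -3*(exp(2*w) + 1)*exp(w)/(exp(4*w) + 8*exp(3*w) + 14*exp(2*w) - 8*exp(w) + 1)
(2) = 11.28*y^2 + 3.38*y - 1.71
(3) = 2*(3 - exp(x))*exp(x)/(-exp(2*x) + 6*exp(x) + 7)^2
(4) = 2*cos(t) - 2*cos(2*t)
(5) = 3.75000000000000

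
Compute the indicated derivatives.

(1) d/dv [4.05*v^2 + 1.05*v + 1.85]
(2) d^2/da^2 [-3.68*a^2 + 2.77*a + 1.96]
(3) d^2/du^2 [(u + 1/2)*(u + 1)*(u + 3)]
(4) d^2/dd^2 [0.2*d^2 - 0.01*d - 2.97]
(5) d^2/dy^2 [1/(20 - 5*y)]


(1) = 8.1*v + 1.05
(2) = -7.36000000000000
(3) = 6*u + 9
(4) = 0.400000000000000
(5) = -2/(5*(y - 4)^3)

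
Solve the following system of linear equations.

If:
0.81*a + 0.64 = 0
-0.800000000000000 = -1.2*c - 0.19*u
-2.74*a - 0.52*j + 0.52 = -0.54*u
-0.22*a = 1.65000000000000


Then:
No Solution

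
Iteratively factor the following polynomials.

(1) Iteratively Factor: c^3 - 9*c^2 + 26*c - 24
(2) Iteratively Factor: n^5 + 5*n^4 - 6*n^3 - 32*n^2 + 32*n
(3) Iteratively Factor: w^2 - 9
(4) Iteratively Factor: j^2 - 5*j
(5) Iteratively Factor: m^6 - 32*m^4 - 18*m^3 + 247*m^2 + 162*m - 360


(1) = (c - 3)*(c^2 - 6*c + 8) = (c - 3)*(c - 2)*(c - 4)
(2) = (n - 2)*(n^4 + 7*n^3 + 8*n^2 - 16*n) = n*(n - 2)*(n^3 + 7*n^2 + 8*n - 16) = n*(n - 2)*(n - 1)*(n^2 + 8*n + 16) = n*(n - 2)*(n - 1)*(n + 4)*(n + 4)
(3) = (w - 3)*(w + 3)
(4) = (j)*(j - 5)
(5) = (m + 2)*(m^5 - 2*m^4 - 28*m^3 + 38*m^2 + 171*m - 180) = (m - 5)*(m + 2)*(m^4 + 3*m^3 - 13*m^2 - 27*m + 36) = (m - 5)*(m - 3)*(m + 2)*(m^3 + 6*m^2 + 5*m - 12) = (m - 5)*(m - 3)*(m - 1)*(m + 2)*(m^2 + 7*m + 12) = (m - 5)*(m - 3)*(m - 1)*(m + 2)*(m + 3)*(m + 4)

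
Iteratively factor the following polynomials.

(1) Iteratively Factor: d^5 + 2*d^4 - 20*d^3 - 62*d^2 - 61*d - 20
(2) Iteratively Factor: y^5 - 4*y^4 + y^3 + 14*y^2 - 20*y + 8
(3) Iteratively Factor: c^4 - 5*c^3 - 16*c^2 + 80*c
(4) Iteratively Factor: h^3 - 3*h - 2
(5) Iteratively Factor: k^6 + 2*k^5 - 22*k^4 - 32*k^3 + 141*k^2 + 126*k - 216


(1) = (d + 1)*(d^4 + d^3 - 21*d^2 - 41*d - 20) = (d + 1)*(d + 4)*(d^3 - 3*d^2 - 9*d - 5) = (d + 1)^2*(d + 4)*(d^2 - 4*d - 5) = (d + 1)^3*(d + 4)*(d - 5)
(2) = (y - 2)*(y^4 - 2*y^3 - 3*y^2 + 8*y - 4) = (y - 2)*(y + 2)*(y^3 - 4*y^2 + 5*y - 2) = (y - 2)*(y - 1)*(y + 2)*(y^2 - 3*y + 2) = (y - 2)*(y - 1)^2*(y + 2)*(y - 2)
(3) = (c - 5)*(c^3 - 16*c) = (c - 5)*(c + 4)*(c^2 - 4*c) = c*(c - 5)*(c + 4)*(c - 4)
(4) = (h - 2)*(h^2 + 2*h + 1) = (h - 2)*(h + 1)*(h + 1)
(5) = (k - 3)*(k^5 + 5*k^4 - 7*k^3 - 53*k^2 - 18*k + 72) = (k - 3)*(k - 1)*(k^4 + 6*k^3 - k^2 - 54*k - 72) = (k - 3)*(k - 1)*(k + 3)*(k^3 + 3*k^2 - 10*k - 24) = (k - 3)^2*(k - 1)*(k + 3)*(k^2 + 6*k + 8) = (k - 3)^2*(k - 1)*(k + 3)*(k + 4)*(k + 2)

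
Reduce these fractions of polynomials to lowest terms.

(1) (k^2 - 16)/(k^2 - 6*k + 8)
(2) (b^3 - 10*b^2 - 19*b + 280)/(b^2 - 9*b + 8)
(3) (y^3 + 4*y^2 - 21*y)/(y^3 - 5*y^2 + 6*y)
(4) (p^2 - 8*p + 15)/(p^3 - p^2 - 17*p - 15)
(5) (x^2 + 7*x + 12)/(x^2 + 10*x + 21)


(1) = (k + 4)/(k - 2)
(2) = (b^2 - 2*b - 35)/(b - 1)
(3) = (y + 7)/(y - 2)
(4) = (p - 3)/(p^2 + 4*p + 3)
(5) = (x + 4)/(x + 7)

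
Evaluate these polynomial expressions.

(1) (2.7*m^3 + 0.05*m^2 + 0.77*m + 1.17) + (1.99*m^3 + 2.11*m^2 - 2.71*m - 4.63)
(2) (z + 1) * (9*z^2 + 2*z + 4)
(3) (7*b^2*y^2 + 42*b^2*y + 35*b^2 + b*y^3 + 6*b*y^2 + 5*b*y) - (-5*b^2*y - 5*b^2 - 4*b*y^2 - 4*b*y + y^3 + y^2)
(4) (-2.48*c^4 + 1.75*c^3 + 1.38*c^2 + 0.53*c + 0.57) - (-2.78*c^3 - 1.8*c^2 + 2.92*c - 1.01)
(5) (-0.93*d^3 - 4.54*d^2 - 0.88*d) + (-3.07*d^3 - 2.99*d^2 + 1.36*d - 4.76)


(1) = 4.69*m^3 + 2.16*m^2 - 1.94*m - 3.46
(2) = 9*z^3 + 11*z^2 + 6*z + 4
(3) = 7*b^2*y^2 + 47*b^2*y + 40*b^2 + b*y^3 + 10*b*y^2 + 9*b*y - y^3 - y^2
(4) = -2.48*c^4 + 4.53*c^3 + 3.18*c^2 - 2.39*c + 1.58
(5) = -4.0*d^3 - 7.53*d^2 + 0.48*d - 4.76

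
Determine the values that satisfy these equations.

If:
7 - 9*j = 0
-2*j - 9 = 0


Then:
No Solution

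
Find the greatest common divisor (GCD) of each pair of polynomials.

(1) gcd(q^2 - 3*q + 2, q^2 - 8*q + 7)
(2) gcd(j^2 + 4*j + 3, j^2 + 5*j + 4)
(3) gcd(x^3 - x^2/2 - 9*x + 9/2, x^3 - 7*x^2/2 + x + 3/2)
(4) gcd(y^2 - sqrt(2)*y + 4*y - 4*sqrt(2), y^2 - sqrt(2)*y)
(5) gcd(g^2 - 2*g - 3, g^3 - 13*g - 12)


(1) = q - 1
(2) = gcd((j + 1)*(j + 3), (j + 1)*(j + 4)) = j + 1
(3) = x - 3
(4) = y - sqrt(2)
(5) = g + 1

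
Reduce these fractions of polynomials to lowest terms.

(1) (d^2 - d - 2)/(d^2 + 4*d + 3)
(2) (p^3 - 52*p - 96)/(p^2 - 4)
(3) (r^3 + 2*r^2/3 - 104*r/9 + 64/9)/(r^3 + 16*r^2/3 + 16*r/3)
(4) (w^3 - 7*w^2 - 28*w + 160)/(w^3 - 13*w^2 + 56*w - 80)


(1) = (d - 2)/(d + 3)
(2) = (p^2 - 2*p - 48)/(p - 2)
(3) = (9*r^2 - 30*r + 16)/(9*r^2 + 12*r)
(4) = (w^2 - 3*w - 40)/(w^2 - 9*w + 20)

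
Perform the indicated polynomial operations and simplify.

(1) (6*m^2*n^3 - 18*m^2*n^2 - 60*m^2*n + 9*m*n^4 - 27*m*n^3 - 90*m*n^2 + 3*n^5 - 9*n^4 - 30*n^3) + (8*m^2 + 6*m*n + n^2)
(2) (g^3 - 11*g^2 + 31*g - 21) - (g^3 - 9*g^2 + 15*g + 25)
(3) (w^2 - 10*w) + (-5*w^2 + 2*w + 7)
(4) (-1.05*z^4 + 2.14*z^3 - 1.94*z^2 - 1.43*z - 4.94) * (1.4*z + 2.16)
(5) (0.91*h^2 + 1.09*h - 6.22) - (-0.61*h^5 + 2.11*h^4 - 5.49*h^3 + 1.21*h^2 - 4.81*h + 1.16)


(1) = 6*m^2*n^3 - 18*m^2*n^2 - 60*m^2*n + 8*m^2 + 9*m*n^4 - 27*m*n^3 - 90*m*n^2 + 6*m*n + 3*n^5 - 9*n^4 - 30*n^3 + n^2
(2) = -2*g^2 + 16*g - 46
(3) = -4*w^2 - 8*w + 7
(4) = -1.47*z^5 + 0.728*z^4 + 1.9064*z^3 - 6.1924*z^2 - 10.0048*z - 10.6704
(5) = 0.61*h^5 - 2.11*h^4 + 5.49*h^3 - 0.3*h^2 + 5.9*h - 7.38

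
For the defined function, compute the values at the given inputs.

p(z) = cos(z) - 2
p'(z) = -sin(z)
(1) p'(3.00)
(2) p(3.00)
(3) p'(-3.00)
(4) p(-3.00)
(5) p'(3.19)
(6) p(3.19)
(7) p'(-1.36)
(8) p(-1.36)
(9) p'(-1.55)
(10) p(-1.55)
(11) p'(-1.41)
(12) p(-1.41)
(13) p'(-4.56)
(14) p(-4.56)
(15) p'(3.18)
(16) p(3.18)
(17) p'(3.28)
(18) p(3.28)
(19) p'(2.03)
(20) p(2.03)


(1) = -0.14
(2) = -2.99
(3) = 0.14
(4) = -2.99
(5) = 0.05
(6) = -3.00
(7) = 0.98
(8) = -1.79
(9) = 1.00
(10) = -1.98
(11) = 0.99
(12) = -1.84
(13) = -0.99
(14) = -2.15
(15) = 0.04
(16) = -3.00
(17) = 0.14
(18) = -2.99
(19) = -0.90
(20) = -2.44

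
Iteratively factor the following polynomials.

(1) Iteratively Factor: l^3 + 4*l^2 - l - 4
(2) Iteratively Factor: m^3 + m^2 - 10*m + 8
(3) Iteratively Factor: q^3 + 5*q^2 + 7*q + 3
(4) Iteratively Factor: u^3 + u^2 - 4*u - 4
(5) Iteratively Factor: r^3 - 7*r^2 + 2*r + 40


(1) = (l + 1)*(l^2 + 3*l - 4) = (l + 1)*(l + 4)*(l - 1)
(2) = (m - 1)*(m^2 + 2*m - 8) = (m - 1)*(m + 4)*(m - 2)
(3) = (q + 1)*(q^2 + 4*q + 3) = (q + 1)^2*(q + 3)
(4) = (u + 2)*(u^2 - u - 2) = (u + 1)*(u + 2)*(u - 2)
(5) = (r + 2)*(r^2 - 9*r + 20) = (r - 4)*(r + 2)*(r - 5)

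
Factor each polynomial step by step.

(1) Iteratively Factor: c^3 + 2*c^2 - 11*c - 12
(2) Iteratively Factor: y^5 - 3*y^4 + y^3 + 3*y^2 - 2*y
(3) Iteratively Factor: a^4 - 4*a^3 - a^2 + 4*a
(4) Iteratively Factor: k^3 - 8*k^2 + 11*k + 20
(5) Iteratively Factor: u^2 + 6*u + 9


(1) = (c - 3)*(c^2 + 5*c + 4) = (c - 3)*(c + 4)*(c + 1)
(2) = (y)*(y^4 - 3*y^3 + y^2 + 3*y - 2) = y*(y - 2)*(y^3 - y^2 - y + 1) = y*(y - 2)*(y - 1)*(y^2 - 1) = y*(y - 2)*(y - 1)*(y + 1)*(y - 1)
(3) = (a - 4)*(a^3 - a) = (a - 4)*(a + 1)*(a^2 - a) = (a - 4)*(a - 1)*(a + 1)*(a)
(4) = (k + 1)*(k^2 - 9*k + 20) = (k - 5)*(k + 1)*(k - 4)
(5) = (u + 3)*(u + 3)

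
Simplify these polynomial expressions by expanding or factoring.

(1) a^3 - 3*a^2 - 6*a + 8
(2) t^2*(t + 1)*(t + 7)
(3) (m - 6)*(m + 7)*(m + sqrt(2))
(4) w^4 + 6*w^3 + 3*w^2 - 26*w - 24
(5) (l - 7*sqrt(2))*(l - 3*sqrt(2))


(1) = (a - 4)*(a - 1)*(a + 2)
(2) = t^4 + 8*t^3 + 7*t^2
(3) = m^3 + m^2 + sqrt(2)*m^2 - 42*m + sqrt(2)*m - 42*sqrt(2)
(4) = (w - 2)*(w + 1)*(w + 3)*(w + 4)
(5) = l^2 - 10*sqrt(2)*l + 42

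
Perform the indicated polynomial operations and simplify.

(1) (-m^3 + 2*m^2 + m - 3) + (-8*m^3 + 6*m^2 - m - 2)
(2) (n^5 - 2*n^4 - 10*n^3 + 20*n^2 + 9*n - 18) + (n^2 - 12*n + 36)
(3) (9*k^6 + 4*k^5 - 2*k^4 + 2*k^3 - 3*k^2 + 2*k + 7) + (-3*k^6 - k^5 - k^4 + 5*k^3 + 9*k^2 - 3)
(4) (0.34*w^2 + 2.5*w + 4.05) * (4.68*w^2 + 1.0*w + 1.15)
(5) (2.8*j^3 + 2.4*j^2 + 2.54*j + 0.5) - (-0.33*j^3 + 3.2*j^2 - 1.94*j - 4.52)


(1) = -9*m^3 + 8*m^2 - 5
(2) = n^5 - 2*n^4 - 10*n^3 + 21*n^2 - 3*n + 18
(3) = 6*k^6 + 3*k^5 - 3*k^4 + 7*k^3 + 6*k^2 + 2*k + 4
(4) = 1.5912*w^4 + 12.04*w^3 + 21.845*w^2 + 6.925*w + 4.6575
(5) = 3.13*j^3 - 0.8*j^2 + 4.48*j + 5.02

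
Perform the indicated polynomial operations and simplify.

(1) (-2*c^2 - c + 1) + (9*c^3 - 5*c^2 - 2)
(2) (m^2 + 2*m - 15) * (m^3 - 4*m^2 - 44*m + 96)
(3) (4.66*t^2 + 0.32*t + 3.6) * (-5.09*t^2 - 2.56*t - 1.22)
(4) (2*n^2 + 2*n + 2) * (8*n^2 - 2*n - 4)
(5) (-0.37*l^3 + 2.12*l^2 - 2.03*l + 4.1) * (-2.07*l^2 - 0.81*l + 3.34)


(1) = 9*c^3 - 7*c^2 - c - 1
(2) = m^5 - 2*m^4 - 67*m^3 + 68*m^2 + 852*m - 1440
(3) = -23.7194*t^4 - 13.5584*t^3 - 24.8284*t^2 - 9.6064*t - 4.392
(4) = 16*n^4 + 12*n^3 + 4*n^2 - 12*n - 8
(5) = 0.7659*l^5 - 4.0887*l^4 + 1.2491*l^3 + 0.2381*l^2 - 10.1012*l + 13.694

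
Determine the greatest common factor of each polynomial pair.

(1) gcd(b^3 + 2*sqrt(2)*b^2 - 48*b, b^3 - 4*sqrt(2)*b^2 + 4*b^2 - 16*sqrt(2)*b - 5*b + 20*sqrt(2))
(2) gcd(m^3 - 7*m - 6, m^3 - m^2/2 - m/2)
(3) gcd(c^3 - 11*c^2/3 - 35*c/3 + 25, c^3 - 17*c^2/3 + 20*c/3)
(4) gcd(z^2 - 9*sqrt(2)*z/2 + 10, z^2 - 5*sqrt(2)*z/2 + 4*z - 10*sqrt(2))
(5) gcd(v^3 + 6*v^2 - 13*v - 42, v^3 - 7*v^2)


(1) = gcd(b*(b - 4*sqrt(2))*(b + 6*sqrt(2)), (b - 1)*(b + 5)*(b - 4*sqrt(2))) = b - 4*sqrt(2)
(2) = 1
(3) = gcd((c - 5)*(c - 5/3)*(c + 3), c*(c - 4)*(c - 5/3)) = c - 5/3
(4) = z - 5*sqrt(2)/2
(5) = gcd((v - 3)*(v + 2)*(v + 7), v^2*(v - 7)) = 1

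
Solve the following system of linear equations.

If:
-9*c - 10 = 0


Then:
c = -10/9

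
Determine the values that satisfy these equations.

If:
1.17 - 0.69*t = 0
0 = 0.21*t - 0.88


Then:
No Solution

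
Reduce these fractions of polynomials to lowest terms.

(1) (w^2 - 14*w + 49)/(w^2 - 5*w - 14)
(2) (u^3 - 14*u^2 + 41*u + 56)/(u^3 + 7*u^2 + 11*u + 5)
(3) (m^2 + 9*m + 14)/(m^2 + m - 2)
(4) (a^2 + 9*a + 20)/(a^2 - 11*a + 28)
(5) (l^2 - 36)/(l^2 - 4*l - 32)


(1) = (w - 7)/(w + 2)
(2) = (u^2 - 15*u + 56)/(u^2 + 6*u + 5)
(3) = (m + 7)/(m - 1)
(4) = (a^2 + 9*a + 20)/(a^2 - 11*a + 28)
(5) = (l^2 - 36)/(l^2 - 4*l - 32)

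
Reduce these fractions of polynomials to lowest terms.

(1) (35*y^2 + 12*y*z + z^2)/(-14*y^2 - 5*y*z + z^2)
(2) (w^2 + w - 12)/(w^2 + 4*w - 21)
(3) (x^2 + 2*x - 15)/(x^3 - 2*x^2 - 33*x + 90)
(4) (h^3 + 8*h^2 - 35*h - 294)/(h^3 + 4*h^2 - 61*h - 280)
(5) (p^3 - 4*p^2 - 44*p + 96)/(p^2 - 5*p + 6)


(1) = (-35*y^2 - 12*y*z - z^2)/(14*y^2 + 5*y*z - z^2)
(2) = (w + 4)/(w + 7)
(3) = (x + 5)/(x^2 + x - 30)
(4) = (h^2 + h - 42)/(h^2 - 3*h - 40)
(5) = (p^2 - 2*p - 48)/(p - 3)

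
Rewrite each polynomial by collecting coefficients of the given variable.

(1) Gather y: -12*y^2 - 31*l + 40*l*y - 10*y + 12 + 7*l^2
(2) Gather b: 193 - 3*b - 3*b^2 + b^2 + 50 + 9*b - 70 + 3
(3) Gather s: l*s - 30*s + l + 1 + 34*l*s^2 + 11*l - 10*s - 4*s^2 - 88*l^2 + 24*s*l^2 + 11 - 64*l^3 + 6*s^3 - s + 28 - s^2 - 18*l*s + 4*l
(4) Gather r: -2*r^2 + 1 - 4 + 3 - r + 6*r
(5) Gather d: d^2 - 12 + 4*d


(1) = 7*l^2 - 31*l - 12*y^2 + y*(40*l - 10) + 12
(2) = -2*b^2 + 6*b + 176
(3) = -64*l^3 - 88*l^2 + 16*l + 6*s^3 + s^2*(34*l - 5) + s*(24*l^2 - 17*l - 41) + 40
(4) = -2*r^2 + 5*r
(5) = d^2 + 4*d - 12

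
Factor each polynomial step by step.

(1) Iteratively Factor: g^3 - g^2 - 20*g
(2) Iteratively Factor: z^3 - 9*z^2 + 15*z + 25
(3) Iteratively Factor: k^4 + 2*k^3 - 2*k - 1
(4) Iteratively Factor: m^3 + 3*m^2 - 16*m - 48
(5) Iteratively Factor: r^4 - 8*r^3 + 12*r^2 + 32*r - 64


(1) = (g + 4)*(g^2 - 5*g) = g*(g + 4)*(g - 5)
(2) = (z + 1)*(z^2 - 10*z + 25) = (z - 5)*(z + 1)*(z - 5)
(3) = (k + 1)*(k^3 + k^2 - k - 1) = (k + 1)^2*(k^2 - 1) = (k + 1)^3*(k - 1)
(4) = (m + 3)*(m^2 - 16) = (m - 4)*(m + 3)*(m + 4)
(5) = (r + 2)*(r^3 - 10*r^2 + 32*r - 32) = (r - 4)*(r + 2)*(r^2 - 6*r + 8) = (r - 4)^2*(r + 2)*(r - 2)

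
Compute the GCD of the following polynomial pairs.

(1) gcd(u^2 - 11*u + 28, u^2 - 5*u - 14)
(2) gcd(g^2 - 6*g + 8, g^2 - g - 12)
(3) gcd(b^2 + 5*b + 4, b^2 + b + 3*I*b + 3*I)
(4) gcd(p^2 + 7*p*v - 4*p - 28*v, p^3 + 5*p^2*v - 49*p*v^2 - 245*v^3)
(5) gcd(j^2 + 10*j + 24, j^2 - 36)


(1) = u - 7
(2) = gcd((g - 4)*(g - 2), (g - 4)*(g + 3)) = g - 4
(3) = b + 1
(4) = gcd((p - 4)*(p + 7*v), (p - 7*v)*(p + 5*v)*(p + 7*v)) = p + 7*v
(5) = gcd((j + 4)*(j + 6), (j - 6)*(j + 6)) = j + 6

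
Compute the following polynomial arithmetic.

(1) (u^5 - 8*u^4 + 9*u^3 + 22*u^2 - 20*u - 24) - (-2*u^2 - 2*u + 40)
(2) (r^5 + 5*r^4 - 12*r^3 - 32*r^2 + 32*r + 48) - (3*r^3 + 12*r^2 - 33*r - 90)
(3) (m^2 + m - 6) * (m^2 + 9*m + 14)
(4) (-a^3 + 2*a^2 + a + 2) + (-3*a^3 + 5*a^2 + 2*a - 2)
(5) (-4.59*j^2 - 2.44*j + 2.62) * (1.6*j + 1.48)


(1) = u^5 - 8*u^4 + 9*u^3 + 24*u^2 - 18*u - 64
(2) = r^5 + 5*r^4 - 15*r^3 - 44*r^2 + 65*r + 138
(3) = m^4 + 10*m^3 + 17*m^2 - 40*m - 84
(4) = -4*a^3 + 7*a^2 + 3*a
(5) = -7.344*j^3 - 10.6972*j^2 + 0.5808*j + 3.8776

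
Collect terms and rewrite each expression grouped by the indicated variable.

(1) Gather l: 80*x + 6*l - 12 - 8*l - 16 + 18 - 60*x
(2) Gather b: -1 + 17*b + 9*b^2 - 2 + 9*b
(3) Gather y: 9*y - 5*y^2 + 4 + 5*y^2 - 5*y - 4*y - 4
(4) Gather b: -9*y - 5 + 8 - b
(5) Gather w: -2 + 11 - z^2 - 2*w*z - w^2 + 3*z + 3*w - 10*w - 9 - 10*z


(1) = -2*l + 20*x - 10
(2) = 9*b^2 + 26*b - 3
(3) = 0
(4) = -b - 9*y + 3
(5) = -w^2 + w*(-2*z - 7) - z^2 - 7*z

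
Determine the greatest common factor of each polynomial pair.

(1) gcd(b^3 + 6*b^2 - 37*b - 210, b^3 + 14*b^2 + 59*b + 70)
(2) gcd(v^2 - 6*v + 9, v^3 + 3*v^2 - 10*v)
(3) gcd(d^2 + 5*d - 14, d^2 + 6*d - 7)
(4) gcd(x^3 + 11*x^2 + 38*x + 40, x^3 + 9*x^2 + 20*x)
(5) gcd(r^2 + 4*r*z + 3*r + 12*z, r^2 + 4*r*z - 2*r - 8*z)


(1) = gcd((b - 6)*(b + 5)*(b + 7), (b + 2)*(b + 5)*(b + 7)) = b^2 + 12*b + 35
(2) = 1
(3) = d + 7
(4) = x^2 + 9*x + 20
(5) = gcd((r + 3)*(r + 4*z), (r - 2)*(r + 4*z)) = r + 4*z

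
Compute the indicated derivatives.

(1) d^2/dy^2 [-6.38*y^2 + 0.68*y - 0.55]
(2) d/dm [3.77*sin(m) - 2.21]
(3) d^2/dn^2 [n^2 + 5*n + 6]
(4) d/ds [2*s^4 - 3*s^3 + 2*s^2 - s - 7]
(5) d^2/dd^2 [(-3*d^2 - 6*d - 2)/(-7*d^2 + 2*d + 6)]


(1) = -12.7600000000000
(2) = 3.77*cos(m)
(3) = 2
(4) = 8*s^3 - 9*s^2 + 4*s - 1
(5) = 32*(21*d^3 + 42*d^2 + 42*d + 8)/(343*d^6 - 294*d^5 - 798*d^4 + 496*d^3 + 684*d^2 - 216*d - 216)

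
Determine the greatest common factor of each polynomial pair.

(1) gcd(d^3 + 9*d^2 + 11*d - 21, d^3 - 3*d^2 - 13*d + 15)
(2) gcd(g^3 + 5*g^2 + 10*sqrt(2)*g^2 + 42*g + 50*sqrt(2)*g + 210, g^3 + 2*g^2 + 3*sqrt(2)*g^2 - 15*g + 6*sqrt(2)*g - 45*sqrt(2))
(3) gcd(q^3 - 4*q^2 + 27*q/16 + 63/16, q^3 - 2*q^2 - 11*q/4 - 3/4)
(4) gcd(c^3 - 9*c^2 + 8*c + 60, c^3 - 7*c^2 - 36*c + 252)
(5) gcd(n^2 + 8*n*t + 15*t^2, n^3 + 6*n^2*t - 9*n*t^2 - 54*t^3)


(1) = gcd((d - 1)*(d + 3)*(d + 7), (d - 5)*(d - 1)*(d + 3)) = d^2 + 2*d - 3
(2) = gcd((g + 5)*(g + 3*sqrt(2))*(g + 7*sqrt(2)), (g - 3)*(g + 5)*(g + 3*sqrt(2))) = g^2 + g*(3*sqrt(2) + 5) + 15*sqrt(2)
(3) = q - 3
(4) = gcd((c - 6)*(c - 5)*(c + 2), (c - 7)*(c - 6)*(c + 6)) = c - 6
(5) = gcd((n + 3*t)*(n + 5*t), (n - 3*t)*(n + 3*t)*(n + 6*t)) = n + 3*t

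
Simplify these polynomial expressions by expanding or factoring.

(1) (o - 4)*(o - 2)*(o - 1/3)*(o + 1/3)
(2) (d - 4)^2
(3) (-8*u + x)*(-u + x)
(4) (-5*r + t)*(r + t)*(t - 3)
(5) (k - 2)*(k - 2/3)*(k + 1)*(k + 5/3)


(1) = o^4 - 6*o^3 + 71*o^2/9 + 2*o/3 - 8/9
(2) = d^2 - 8*d + 16
(3) = 8*u^2 - 9*u*x + x^2
(4) = -5*r^2*t + 15*r^2 - 4*r*t^2 + 12*r*t + t^3 - 3*t^2
(5) = k^4 - 37*k^2/9 - 8*k/9 + 20/9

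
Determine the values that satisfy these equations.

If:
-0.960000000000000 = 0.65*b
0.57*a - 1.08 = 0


Then:
a = 1.89
b = -1.48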